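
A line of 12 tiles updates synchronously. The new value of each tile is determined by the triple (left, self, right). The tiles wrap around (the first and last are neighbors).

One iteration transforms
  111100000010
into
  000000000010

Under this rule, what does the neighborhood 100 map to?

At position 4 the neighborhood is 100; the next row has 0 there.

0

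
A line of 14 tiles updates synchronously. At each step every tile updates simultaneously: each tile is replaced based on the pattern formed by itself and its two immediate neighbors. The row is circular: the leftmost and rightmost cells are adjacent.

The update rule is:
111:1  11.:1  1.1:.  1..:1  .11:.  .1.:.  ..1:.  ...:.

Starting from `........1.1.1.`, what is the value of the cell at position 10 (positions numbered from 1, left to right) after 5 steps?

.............1
1.............
.1............
..1...........
...1..........
position 10 holds .

.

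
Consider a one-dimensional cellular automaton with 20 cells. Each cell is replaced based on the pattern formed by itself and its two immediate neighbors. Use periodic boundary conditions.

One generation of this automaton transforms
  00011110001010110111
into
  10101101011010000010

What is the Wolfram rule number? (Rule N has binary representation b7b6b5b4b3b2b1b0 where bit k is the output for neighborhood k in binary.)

position 4: 111 → 1  (bit 7 = 1)
position 6: 110 → 0  (bit 6 = 0)
position 11: 101 → 0  (bit 5 = 0)
position 0: 100 → 1  (bit 4 = 1)
position 3: 011 → 0  (bit 3 = 0)
position 10: 010 → 1  (bit 2 = 1)
position 2: 001 → 1  (bit 1 = 1)
position 1: 000 → 0  (bit 0 = 0)
bits b7..b0 = 10010110 = 150

150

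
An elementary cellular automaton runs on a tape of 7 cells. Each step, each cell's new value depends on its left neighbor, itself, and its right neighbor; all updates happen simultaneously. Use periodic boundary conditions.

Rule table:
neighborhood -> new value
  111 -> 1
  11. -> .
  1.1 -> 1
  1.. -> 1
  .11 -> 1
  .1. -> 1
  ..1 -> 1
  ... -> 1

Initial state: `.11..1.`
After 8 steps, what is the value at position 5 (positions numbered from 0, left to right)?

1

11.1111
1.11111
.111111
111111.
11111.1
1111.11
111.111
11.1111
position 5 holds 1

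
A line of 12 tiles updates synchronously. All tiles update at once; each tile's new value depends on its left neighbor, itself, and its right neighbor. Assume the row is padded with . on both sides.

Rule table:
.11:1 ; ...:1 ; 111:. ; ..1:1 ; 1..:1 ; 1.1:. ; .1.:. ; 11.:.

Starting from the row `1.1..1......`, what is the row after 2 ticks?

1111..1.....

...11.111111
1111..1.....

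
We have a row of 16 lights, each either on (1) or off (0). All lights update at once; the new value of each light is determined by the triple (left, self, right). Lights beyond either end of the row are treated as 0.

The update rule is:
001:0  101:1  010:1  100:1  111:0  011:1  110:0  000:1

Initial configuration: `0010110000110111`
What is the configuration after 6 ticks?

1110111111101000

1011101110101100
1110011001111011
1001010101000110
1101111111110101
1011000000001111
1110111111101000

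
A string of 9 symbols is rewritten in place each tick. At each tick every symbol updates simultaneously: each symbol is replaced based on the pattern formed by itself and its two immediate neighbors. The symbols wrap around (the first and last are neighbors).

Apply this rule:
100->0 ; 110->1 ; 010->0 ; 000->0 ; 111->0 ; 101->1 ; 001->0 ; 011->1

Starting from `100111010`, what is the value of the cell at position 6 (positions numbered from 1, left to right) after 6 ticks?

tick 1: 000101101
tick 2: 000011110
tick 3: 000010010
tick 4: 000000000
tick 5: 000000000  (fixed point — unchanged through tick 6)
position 6 holds 0

0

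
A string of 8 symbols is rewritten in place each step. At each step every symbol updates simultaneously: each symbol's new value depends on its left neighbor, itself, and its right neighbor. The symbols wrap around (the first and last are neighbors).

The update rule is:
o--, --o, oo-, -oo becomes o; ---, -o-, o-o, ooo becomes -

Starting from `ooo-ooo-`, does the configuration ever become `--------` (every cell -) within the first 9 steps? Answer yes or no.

yes

o-o-o-o-
--------
all cells are - at step 2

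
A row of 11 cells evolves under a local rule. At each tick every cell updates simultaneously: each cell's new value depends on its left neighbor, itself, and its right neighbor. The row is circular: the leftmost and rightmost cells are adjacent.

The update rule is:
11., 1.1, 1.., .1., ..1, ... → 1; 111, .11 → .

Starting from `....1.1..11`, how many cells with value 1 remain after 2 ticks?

111111111.1
........11.
count of 1: 2

2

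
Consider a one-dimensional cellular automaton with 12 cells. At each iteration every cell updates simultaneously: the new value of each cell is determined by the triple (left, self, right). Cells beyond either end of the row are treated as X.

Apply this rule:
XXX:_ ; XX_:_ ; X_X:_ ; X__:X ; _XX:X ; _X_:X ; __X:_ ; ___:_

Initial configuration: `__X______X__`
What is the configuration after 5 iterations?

iteration 1: X_XX_____XX_
iteration 2: __X_X____X__
iteration 3: X_X_XX___XX_
iteration 4: __X_X_X__X__
iteration 5: X_X_X_XX_XX_

X_X_X_XX_XX_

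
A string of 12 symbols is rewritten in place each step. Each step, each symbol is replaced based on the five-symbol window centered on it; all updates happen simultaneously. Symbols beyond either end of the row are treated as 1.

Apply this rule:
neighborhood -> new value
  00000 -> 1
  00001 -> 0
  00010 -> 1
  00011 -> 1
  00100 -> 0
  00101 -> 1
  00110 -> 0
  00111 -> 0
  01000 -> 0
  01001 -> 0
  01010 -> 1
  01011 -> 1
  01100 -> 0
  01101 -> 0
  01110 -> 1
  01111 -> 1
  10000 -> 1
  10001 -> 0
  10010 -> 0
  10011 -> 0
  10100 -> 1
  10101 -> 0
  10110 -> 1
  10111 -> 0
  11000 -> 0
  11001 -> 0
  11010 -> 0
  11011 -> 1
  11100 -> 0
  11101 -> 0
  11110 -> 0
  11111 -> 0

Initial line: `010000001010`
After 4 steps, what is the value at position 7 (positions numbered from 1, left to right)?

1

010111011101
001010101010
001101010101
000000101010
position 7 holds 1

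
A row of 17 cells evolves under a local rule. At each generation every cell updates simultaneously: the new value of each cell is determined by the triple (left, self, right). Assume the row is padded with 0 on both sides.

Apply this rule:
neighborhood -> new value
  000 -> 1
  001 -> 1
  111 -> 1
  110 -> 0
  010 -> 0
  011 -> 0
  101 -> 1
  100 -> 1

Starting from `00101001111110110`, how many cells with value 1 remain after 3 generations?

11010110111101001
00101001011010110
11010110100101001
count of 1: 9

9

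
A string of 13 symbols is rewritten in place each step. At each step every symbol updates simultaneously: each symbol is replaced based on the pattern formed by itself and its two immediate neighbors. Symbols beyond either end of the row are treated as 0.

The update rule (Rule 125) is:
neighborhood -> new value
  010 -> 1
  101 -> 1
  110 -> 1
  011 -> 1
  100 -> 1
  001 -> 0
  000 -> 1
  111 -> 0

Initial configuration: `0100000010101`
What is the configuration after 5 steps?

step 1: 0111111011111
step 2: 0100001110001
step 3: 0111101011101
step 4: 0100111110111
step 5: 0110100011101

0110100011101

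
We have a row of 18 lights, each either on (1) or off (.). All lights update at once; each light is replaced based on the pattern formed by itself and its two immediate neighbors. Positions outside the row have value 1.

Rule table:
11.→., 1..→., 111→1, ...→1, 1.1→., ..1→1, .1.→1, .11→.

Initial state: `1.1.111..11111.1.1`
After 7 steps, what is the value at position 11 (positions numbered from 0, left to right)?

.

step 1: ..1..1..1.111..1..
step 2: .11.11.11..1..11.1
step 3: ..........11.1....
step 4: .111111111...1.111
step 5: ..1111111..111..11
step 6: .1.11111..1.1..1.1
step 7: .1..111..11.1.11..
position 11 holds .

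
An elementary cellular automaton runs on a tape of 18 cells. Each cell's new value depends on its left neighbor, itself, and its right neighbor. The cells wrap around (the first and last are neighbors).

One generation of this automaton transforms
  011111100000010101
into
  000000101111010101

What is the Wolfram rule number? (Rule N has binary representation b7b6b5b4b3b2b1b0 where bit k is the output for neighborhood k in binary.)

69

position 2: 111 → 0  (bit 7 = 0)
position 6: 110 → 1  (bit 6 = 1)
position 0: 101 → 0  (bit 5 = 0)
position 7: 100 → 0  (bit 4 = 0)
position 1: 011 → 0  (bit 3 = 0)
position 13: 010 → 1  (bit 2 = 1)
position 12: 001 → 0  (bit 1 = 0)
position 8: 000 → 1  (bit 0 = 1)
bits b7..b0 = 01000101 = 69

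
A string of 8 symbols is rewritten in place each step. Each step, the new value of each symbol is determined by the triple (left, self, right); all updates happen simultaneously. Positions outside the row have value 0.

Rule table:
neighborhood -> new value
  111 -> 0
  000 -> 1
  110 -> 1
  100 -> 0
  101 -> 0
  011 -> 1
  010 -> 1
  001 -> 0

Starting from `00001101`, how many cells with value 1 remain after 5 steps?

5

11101101
10101101
10101101  (fixed point — unchanged through step 5)
count of 1: 5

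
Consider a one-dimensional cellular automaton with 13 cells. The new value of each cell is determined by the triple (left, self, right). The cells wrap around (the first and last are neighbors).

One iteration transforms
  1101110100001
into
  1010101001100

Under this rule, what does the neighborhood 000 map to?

At position 9 the neighborhood is 000; the next row has 1 there.

1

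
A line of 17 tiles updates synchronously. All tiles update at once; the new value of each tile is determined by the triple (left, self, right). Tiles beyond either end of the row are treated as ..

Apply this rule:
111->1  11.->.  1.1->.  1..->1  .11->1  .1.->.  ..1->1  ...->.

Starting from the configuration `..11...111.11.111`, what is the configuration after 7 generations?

111..1..11.......

generation 1: .11.1.111..1..11.
generation 2: 11....11.11.111.1
generation 3: 1.1..11..1..11...
generation 4: ...111.11.111.1..
generation 5: ..111..1..11...1.
generation 6: .111.11.111.1.1.1
generation 7: 111..1..11.......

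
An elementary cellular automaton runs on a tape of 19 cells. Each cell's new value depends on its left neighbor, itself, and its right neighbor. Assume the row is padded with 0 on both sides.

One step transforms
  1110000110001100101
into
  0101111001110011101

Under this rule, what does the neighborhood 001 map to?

1

At position 6 the neighborhood is 001; the next row has 1 there.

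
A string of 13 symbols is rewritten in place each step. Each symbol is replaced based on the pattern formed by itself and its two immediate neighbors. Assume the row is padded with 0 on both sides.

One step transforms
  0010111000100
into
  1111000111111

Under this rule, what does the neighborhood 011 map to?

0

At position 4 the neighborhood is 011; the next row has 0 there.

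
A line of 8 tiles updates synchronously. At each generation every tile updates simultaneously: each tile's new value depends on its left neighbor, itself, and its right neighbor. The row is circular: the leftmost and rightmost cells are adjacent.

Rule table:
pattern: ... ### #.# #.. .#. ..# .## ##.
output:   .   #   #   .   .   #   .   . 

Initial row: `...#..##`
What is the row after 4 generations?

..#....#

generation 1: ..#..#..
generation 2: .#..#...
generation 3: #..#....
generation 4: ..#....#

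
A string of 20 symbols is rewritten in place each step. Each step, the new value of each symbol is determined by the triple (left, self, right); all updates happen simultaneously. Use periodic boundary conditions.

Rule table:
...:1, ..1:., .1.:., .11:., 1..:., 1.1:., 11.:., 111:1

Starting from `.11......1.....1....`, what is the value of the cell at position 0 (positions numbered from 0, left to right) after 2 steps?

.

step 1: ....1111...111...111
step 2: .11..11..1..1..1..1.
position 0 holds .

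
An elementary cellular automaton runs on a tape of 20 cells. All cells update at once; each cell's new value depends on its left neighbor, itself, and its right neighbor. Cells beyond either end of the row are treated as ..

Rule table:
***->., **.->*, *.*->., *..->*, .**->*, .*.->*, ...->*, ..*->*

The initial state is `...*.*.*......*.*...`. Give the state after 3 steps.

****.*.********.****
*..*.*.*......*.*..*
****.*.********.****

****.*.********.****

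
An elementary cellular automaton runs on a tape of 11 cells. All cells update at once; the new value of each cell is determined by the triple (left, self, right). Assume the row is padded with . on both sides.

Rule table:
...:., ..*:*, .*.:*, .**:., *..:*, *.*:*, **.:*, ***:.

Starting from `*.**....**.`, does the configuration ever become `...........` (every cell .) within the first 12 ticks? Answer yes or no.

no

**.**..*.**
.**.*****.*
*.**....***
**.**..*..*
.**.*******
*.**......*
**.**....**
.**.**..*.*
*.**.******
**.**.....*
.**.**...**
*.**.**.*.*
tick 12 is *.**.**.*.*, still not uniform .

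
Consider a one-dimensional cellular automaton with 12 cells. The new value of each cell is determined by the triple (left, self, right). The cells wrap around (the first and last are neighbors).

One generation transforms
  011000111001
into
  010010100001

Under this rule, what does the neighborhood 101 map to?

0

At position 0 the neighborhood is 101; the next row has 0 there.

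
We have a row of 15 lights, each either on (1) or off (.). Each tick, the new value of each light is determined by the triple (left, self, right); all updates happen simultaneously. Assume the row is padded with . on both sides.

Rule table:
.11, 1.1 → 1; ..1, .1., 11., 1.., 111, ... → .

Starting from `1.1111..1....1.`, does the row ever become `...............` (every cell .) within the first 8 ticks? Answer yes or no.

yes

tick 1: .11............
tick 2: .1.............
tick 3: ...............
all cells are . at tick 3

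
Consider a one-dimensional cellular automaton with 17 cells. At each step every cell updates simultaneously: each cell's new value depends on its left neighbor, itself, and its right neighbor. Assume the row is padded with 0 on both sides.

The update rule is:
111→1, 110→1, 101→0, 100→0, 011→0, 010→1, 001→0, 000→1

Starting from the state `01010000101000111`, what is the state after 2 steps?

01010010101010001

01010110101010011
01010010101010001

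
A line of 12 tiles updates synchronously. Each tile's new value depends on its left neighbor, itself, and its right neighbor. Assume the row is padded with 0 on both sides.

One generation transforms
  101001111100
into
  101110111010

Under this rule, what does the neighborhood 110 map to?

At position 9 the neighborhood is 110; the next row has 0 there.

0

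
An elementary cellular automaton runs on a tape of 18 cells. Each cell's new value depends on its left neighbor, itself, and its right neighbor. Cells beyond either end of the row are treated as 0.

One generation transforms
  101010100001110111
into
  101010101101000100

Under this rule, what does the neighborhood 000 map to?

1

At position 8 the neighborhood is 000; the next row has 1 there.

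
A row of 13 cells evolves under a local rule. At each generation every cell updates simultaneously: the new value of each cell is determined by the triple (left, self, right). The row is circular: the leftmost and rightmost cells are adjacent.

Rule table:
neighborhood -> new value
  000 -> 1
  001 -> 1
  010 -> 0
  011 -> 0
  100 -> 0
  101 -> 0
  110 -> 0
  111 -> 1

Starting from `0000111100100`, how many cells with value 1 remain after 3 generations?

1111011001001
1110000010010
0100111100100
count of 1: 6

6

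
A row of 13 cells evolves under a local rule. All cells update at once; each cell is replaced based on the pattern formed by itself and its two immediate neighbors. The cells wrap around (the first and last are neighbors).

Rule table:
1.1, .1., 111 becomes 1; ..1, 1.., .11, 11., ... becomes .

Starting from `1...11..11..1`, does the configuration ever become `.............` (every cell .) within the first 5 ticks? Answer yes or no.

yes

.............
all cells are . at tick 1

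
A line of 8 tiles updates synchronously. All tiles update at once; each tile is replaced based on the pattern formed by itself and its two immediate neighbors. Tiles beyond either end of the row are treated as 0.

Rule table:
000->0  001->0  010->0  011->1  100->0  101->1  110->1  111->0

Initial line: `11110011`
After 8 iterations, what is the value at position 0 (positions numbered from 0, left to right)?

0

10010011
00000011
00000011  (fixed point — unchanged through iteration 8)
position 0 holds 0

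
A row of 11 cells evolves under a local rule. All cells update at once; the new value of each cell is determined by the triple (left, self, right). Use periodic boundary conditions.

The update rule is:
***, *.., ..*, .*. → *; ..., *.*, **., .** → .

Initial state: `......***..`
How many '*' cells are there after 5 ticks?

5

.....*.*.*.
....**.*.**
*..*...*...
*****.***.*
****...*...
count of *: 5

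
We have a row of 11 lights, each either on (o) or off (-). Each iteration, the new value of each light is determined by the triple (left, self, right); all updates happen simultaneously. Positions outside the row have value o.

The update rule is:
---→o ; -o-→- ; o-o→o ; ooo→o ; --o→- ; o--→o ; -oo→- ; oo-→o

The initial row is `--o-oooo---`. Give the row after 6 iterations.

oooooo--o-o

iteration 1: o--o-ooooo-
iteration 2: oo--o-ooooo
iteration 3: ooo--o-oooo
iteration 4: oooo--o-ooo
iteration 5: ooooo--o-oo
iteration 6: oooooo--o-o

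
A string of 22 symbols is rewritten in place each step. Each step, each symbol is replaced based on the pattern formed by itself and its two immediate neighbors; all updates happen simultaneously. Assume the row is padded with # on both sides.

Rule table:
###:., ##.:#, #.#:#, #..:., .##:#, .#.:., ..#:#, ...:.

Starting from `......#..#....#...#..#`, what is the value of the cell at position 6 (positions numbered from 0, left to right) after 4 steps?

.

.....#..#....#...#..##
....#..#....#...#..##.
...#..#....#...#..####
..#..#....#...#..##...
position 6 holds .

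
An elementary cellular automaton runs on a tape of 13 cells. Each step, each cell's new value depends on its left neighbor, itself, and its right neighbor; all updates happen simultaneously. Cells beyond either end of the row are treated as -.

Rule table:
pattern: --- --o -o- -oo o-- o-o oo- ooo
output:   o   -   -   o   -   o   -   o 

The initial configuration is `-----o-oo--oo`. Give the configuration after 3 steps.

oooo--oo---o-
ooo---o--o---
oo--o------oo

oo--o------oo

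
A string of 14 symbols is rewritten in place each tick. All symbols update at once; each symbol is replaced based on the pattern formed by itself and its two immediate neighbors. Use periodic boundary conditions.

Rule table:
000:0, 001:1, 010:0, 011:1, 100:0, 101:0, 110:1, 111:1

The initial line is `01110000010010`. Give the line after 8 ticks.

11110000100100
11110001001001
11110010010011
11110100100111
11110001001111
11110010011111
11110100111111
11110001111111

11110001111111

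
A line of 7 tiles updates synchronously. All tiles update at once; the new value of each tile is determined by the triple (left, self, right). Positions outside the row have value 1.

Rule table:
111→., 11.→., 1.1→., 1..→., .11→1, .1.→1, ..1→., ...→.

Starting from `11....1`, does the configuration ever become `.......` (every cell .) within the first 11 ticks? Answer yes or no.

no

......1
......1  (fixed point — unchanged through tick 11)
tick 11 is ......1, still not uniform .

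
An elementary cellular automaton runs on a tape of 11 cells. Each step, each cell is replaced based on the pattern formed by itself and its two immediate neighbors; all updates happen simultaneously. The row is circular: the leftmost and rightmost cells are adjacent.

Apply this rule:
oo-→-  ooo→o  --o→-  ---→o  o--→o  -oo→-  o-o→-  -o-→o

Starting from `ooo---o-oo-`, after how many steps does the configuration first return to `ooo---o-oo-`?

-o-oo-o----
-o----ooooo
-oooo--ooo-
--oo-o--o-o
o----oo-o-o
-ooo----o--
--o-ooo-ooo
o-o--o---o-
o-oo-ooo-o-
o-----o--o-
ooooo-oo-o-
-ooo-----o-
--o-oooo-oo
o-o--oo----
o-oo---ooo-
o---oo--o--
ooo---o-oo-

17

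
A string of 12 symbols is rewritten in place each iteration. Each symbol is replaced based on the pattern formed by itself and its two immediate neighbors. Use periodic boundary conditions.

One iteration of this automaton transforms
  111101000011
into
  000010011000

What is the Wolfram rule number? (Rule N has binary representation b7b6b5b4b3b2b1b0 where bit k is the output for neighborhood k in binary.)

position 0: 111 → 0  (bit 7 = 0)
position 3: 110 → 0  (bit 6 = 0)
position 4: 101 → 1  (bit 5 = 1)
position 6: 100 → 0  (bit 4 = 0)
position 10: 011 → 0  (bit 3 = 0)
position 5: 010 → 0  (bit 2 = 0)
position 9: 001 → 0  (bit 1 = 0)
position 7: 000 → 1  (bit 0 = 1)
bits b7..b0 = 00100001 = 33

33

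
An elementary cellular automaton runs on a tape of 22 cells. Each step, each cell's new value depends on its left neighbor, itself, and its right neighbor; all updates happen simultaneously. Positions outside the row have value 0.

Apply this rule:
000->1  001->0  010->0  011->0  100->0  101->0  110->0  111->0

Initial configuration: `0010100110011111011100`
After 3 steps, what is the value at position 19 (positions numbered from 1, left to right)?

step 1: 1000000000000000000001
step 2: 0011111111111111111100
step 3: 1000000000000000000001
position 19 holds 0

0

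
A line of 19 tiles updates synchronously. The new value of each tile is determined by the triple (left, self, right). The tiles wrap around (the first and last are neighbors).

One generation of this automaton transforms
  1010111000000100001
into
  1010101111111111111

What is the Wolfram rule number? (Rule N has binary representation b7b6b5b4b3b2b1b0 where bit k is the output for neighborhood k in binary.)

95

position 5: 111 → 0  (bit 7 = 0)
position 0: 110 → 1  (bit 6 = 1)
position 1: 101 → 0  (bit 5 = 0)
position 7: 100 → 1  (bit 4 = 1)
position 4: 011 → 1  (bit 3 = 1)
position 2: 010 → 1  (bit 2 = 1)
position 12: 001 → 1  (bit 1 = 1)
position 8: 000 → 1  (bit 0 = 1)
bits b7..b0 = 01011111 = 95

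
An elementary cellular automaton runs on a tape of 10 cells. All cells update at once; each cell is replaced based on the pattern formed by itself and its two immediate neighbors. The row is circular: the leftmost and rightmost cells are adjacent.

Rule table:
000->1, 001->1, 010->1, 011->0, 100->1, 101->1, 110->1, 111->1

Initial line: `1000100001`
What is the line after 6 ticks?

1111111110
0111111111
1011111111
1101111111
1110111111
1111011111

1111011111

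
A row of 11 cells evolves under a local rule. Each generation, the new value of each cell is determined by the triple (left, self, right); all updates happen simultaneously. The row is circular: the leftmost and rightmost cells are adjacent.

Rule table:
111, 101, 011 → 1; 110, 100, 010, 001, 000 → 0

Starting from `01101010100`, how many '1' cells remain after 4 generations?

1

generation 1: 01010101000
generation 2: 00101010000
generation 3: 00010100000
generation 4: 00001000000
count of 1: 1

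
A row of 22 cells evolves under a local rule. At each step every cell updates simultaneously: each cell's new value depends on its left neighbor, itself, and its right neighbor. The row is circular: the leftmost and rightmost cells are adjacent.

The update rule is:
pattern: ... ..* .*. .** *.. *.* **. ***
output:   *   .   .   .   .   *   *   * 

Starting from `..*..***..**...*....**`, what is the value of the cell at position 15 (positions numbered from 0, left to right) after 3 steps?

.

step 1: ......**...*.*...**..*
step 2: .****..*.*..*..*..*...
step 3: ..***...*...........**
position 15 holds .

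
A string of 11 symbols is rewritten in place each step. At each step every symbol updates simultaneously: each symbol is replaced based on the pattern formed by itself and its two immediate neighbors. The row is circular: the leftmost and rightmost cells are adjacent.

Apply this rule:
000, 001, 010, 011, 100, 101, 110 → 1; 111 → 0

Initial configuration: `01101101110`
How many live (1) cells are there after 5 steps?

11111111011
00000001110
11111111011  (repeats step 1; period 2)
step 5: 11111111011
count of 1: 10

10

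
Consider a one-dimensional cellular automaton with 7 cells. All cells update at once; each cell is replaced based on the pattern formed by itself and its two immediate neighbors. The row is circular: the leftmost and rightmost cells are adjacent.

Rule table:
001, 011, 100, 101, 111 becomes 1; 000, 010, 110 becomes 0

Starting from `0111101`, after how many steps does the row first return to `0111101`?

7

step 1: 1111010
step 2: 1110101
step 3: 1101011
step 4: 1010111
step 5: 0101111
step 6: 1011110
step 7: 0111101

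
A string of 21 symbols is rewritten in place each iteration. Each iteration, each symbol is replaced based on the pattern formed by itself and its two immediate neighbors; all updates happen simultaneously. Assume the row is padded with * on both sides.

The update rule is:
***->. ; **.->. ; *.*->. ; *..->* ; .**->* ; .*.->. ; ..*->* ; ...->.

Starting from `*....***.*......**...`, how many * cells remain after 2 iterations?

.*..**....*....**.*.*
..***.*..*.*..**....*
count of *: 9

9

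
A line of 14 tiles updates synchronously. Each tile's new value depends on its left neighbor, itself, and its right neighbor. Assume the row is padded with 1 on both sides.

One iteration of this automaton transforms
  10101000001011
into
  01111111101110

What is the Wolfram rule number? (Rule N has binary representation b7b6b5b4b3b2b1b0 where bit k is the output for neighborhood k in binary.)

position 13: 111 → 0  (bit 7 = 0)
position 0: 110 → 0  (bit 6 = 0)
position 1: 101 → 1  (bit 5 = 1)
position 5: 100 → 1  (bit 4 = 1)
position 12: 011 → 1  (bit 3 = 1)
position 2: 010 → 1  (bit 2 = 1)
position 9: 001 → 0  (bit 1 = 0)
position 6: 000 → 1  (bit 0 = 1)
bits b7..b0 = 00111101 = 61

61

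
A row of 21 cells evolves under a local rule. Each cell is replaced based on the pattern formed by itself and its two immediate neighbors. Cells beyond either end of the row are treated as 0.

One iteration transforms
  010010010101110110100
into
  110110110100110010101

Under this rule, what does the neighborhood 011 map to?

0

At position 11 the neighborhood is 011; the next row has 0 there.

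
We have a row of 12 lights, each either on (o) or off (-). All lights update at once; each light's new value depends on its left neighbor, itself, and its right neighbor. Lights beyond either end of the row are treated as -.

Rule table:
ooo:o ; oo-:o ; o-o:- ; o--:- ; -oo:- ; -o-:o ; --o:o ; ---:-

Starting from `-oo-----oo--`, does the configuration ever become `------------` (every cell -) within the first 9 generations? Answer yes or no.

o-o----o-o--
o-o---oo-o--
o-o--o-o-o--
o-o-oo-o-o--
o-o--o-o-o--  (repeats generation 3; period 2)
generation 9: o-o--o-o-o--
generation 9 is o-o--o-o-o--, still not uniform -

no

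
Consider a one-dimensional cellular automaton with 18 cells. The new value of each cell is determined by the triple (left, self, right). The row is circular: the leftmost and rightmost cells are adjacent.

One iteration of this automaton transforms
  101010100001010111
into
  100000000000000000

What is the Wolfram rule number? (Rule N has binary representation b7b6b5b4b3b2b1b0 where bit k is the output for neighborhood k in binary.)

64

position 16: 111 → 0  (bit 7 = 0)
position 0: 110 → 1  (bit 6 = 1)
position 1: 101 → 0  (bit 5 = 0)
position 7: 100 → 0  (bit 4 = 0)
position 15: 011 → 0  (bit 3 = 0)
position 2: 010 → 0  (bit 2 = 0)
position 10: 001 → 0  (bit 1 = 0)
position 8: 000 → 0  (bit 0 = 0)
bits b7..b0 = 01000000 = 64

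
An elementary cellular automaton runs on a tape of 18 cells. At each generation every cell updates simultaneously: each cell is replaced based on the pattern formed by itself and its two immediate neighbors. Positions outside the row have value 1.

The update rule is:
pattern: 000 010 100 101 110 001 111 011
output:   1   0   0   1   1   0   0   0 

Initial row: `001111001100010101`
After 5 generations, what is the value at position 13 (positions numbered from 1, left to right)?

000001000101001010
011100010010000101
100101000000110010
100010011110010001
101000000010000100
position 13 holds 0

0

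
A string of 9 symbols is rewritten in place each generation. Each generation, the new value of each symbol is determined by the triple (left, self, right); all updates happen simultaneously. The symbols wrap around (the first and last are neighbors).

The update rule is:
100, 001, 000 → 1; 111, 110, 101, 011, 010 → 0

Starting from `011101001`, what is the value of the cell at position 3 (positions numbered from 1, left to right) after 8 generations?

1

generation 1: 000000110
generation 2: 111111001
generation 3: 000000110  (repeats generation 1; period 2)
generation 8: 111111001
position 3 holds 1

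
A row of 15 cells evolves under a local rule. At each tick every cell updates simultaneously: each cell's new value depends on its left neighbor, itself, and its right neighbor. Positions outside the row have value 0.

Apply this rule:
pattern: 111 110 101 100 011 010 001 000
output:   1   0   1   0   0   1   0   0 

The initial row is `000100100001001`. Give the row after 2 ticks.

000100100001001  (fixed point — unchanged through tick 2)

000100100001001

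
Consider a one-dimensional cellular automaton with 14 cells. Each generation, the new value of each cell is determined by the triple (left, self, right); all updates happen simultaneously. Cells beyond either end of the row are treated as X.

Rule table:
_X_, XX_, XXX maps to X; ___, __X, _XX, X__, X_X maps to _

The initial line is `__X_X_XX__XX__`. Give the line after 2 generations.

__X_X__X___X__

__X_X__X___X__
__X_X__X___X__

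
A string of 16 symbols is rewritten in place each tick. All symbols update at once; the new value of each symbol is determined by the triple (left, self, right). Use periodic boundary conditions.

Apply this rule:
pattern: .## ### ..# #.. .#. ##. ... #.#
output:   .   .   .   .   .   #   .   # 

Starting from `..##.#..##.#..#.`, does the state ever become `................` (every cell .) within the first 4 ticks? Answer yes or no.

yes

tick 1: ...##....##.....
tick 2: ....#.....#.....
tick 3: ................
all cells are . at tick 3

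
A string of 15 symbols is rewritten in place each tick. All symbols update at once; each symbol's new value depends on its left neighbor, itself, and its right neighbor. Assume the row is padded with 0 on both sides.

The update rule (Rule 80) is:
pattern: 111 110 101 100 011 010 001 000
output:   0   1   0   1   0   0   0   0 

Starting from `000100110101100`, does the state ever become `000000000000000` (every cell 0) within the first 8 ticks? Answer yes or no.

no

tick 1: 000010010000110
tick 2: 000001001000011
tick 3: 000000100100001
tick 4: 000000010010000
tick 5: 000000001001000
tick 6: 000000000100100
tick 7: 000000000010010
tick 8: 000000000001001
tick 8 is 000000000001001, still not uniform 0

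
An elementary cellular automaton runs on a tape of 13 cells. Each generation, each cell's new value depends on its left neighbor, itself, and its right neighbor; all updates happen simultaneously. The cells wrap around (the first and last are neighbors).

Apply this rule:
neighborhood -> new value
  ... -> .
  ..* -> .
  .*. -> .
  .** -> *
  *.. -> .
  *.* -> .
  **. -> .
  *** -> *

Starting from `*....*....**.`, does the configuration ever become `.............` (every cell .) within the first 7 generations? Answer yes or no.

..........*..
.............
all cells are . at generation 2

yes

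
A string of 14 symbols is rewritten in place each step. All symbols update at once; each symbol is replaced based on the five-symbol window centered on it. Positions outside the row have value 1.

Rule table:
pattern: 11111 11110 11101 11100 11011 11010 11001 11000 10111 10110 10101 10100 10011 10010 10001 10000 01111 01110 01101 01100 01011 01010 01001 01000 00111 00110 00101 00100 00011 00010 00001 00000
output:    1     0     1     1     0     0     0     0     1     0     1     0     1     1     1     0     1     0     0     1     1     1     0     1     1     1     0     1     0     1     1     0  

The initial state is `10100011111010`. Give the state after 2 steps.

10011011101011
10110010101111

10110010101111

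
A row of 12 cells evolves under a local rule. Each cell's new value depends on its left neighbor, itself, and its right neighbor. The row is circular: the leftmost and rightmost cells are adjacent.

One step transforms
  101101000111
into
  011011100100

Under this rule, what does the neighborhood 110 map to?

At position 0 the neighborhood is 110; the next row has 0 there.

0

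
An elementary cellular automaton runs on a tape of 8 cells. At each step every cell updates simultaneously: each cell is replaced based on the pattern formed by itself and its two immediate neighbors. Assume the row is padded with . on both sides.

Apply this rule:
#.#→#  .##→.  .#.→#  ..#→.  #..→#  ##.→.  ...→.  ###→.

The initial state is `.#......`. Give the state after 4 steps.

step 1: .##.....
step 2: ...#....
step 3: ...##...
step 4: .....#..

.....#..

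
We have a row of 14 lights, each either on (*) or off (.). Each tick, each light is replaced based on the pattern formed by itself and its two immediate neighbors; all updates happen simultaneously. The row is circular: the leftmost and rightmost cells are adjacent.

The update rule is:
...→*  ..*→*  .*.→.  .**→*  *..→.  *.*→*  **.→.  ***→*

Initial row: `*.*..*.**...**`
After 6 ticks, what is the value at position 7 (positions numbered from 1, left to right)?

.*..*.**..****
*..*.**..****.
..*.**..****.*
.*.**..****.*.
*.**..****.*..
.**..****.*..*
position 7 holds *

*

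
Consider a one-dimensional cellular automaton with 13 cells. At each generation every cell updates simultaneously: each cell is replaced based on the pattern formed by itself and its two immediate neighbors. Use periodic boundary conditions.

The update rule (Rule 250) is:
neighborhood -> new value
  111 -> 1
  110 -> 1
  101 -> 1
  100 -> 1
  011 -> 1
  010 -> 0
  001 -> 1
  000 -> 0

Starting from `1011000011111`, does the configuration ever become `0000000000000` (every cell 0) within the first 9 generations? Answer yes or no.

no

1111100111111
1111111111111
1111111111111  (fixed point — unchanged through generation 9)
generation 9 is 1111111111111, still not uniform 0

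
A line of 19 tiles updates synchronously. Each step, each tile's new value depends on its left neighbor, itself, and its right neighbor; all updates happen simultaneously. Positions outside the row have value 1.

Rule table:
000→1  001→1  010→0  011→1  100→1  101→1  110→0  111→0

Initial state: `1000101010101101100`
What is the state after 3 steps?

0011010101101101101

step 1: 0111010101011011011
step 2: 1100101010110110110
step 3: 0011010101101101101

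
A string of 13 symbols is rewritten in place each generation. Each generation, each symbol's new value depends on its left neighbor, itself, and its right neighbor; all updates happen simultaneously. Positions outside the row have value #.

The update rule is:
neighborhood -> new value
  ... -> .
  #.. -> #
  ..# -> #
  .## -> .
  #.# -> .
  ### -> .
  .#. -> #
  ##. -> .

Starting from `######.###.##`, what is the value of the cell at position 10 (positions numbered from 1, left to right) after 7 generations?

generation 1: .............
generation 2: #...........#
generation 3: .#.........#.
generation 4: .##.......##.
generation 5: ...#.....#...
generation 6: #.###...###.#
generation 7: .....#.#.....
position 10 holds .

.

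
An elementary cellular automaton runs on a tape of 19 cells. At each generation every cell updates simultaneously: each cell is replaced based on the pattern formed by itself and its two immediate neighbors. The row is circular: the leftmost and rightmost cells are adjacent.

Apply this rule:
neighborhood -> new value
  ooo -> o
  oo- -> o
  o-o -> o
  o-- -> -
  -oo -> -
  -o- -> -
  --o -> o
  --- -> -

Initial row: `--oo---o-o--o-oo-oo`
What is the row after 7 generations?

-o-o--o-o--o-o-oo-o
o-o--o-o--o-o-o-oo-
-o--o-o--o-o-o-o-oo
o--o-o--o-o-o-o-o-o
o-o-o--o-o-o-o-o-o-
-o-o--o-o-o-o-o-o-o
o-o--o-o-o-o-o-o-o-

o-o--o-o-o-o-o-o-o-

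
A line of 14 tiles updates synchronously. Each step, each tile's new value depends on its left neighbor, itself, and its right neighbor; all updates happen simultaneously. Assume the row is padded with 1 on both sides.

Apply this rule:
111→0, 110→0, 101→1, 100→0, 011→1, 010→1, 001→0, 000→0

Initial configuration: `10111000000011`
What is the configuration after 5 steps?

00000000000010

01100000000010
11000000000011
00000000000010
00000000000011
00000000000010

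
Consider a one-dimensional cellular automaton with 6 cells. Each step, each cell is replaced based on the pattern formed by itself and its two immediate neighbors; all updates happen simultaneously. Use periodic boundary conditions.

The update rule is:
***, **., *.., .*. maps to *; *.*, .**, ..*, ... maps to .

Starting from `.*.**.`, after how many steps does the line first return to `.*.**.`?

step 1: .*..**
step 2: .**..*
step 3: ..**.*
step 4: *..*.*
step 5: **.*..
step 6: .*.**.

6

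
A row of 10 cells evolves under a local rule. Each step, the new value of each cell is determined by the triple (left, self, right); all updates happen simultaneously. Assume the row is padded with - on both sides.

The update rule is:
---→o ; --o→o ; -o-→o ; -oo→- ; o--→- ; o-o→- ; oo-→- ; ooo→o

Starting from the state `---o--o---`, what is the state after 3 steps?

oooo-oo-oo
-oo-------
o---oooooo

o---oooooo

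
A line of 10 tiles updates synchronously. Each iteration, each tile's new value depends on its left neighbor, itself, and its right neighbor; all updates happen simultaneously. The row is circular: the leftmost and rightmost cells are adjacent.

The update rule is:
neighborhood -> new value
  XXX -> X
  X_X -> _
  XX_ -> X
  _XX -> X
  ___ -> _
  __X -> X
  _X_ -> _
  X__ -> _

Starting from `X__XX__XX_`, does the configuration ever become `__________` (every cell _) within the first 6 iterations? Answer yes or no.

iteration 1: __XXX_XXX_
iteration 2: _XXXX_XXX_
iteration 3: XXXXX_XXX_
iteration 4: XXXXX_XXX_  (fixed point — unchanged through iteration 6)
iteration 6 is XXXXX_XXX_, still not uniform _

no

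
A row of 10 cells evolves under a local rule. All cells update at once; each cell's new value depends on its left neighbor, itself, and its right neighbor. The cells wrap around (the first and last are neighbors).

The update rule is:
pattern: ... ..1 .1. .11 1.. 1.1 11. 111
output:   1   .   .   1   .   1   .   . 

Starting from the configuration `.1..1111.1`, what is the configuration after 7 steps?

........1.

1...1...1.
..1...1..1
....1.....
111...1111
....1.1...
111..1..11
........1.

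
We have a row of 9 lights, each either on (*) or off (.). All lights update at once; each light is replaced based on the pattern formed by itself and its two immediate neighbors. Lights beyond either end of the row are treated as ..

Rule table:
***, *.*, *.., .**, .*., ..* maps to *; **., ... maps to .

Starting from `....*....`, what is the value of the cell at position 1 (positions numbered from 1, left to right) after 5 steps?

*

...***...
..***.*..
.***.***.
***.***.*
**.***.**
position 1 holds *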